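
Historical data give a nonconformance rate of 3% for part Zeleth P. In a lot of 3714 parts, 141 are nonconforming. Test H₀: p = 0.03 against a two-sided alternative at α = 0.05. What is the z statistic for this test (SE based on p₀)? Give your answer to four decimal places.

z = 2.8453

p̂ = 141/3714 = 0.037964.
SE = √(p₀(1−p₀)/n) = √(0.0291/3714) = 0.002799.
z = (0.037964 − 0.03)/0.002799 = 0.007964/0.002799 = 2.8453.
Two-sided p-value ≈ 2·Φ(−2.845) = 0.0044; since p < α = 0.05, reject H₀.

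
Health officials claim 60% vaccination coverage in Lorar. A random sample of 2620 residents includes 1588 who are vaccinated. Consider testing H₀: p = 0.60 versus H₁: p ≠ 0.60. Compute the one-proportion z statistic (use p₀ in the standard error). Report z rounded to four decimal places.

z = 0.6381

p̂ = 1588/2620 = 0.606107.
SE = √(p₀(1−p₀)/n) = √(0.24/2620) = 0.009571.
z = (0.606107 − 0.6)/0.009571 = 0.006107/0.009571 = 0.6381.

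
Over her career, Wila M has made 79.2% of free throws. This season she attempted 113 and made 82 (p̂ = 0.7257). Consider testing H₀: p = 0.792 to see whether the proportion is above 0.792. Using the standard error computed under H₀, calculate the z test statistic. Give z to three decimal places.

p̂ = 82/113 = 0.725664.
Under H₀, SE = √(0.792·0.208/113) = √(0.00145784) = 0.038182.
z = (0.725664 − 0.792)/0.038182 = -0.066336/0.038182 = -1.737.

z = -1.737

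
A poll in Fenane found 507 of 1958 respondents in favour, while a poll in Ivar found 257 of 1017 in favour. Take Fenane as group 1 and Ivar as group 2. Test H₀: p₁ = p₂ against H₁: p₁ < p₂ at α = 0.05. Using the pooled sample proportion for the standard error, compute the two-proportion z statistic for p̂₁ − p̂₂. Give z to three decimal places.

z = 0.369

p̂₁ = 507/1958 ≈ 0.25894, p̂₂ = 257/1017 ≈ 0.25270.
Pooled p̂ = (507+257)/(1958+1017) = 764/2975 = 0.25681.
SE = √(0.190857 × 0.00149401) = 0.01689.
z = (0.25894 − 0.25270)/0.01689 = 0.00624/0.01689 = 0.369.
p-value = P(Z < 0.369) ≈ 0.6440, so at α = 0.05 we fail to reject H₀.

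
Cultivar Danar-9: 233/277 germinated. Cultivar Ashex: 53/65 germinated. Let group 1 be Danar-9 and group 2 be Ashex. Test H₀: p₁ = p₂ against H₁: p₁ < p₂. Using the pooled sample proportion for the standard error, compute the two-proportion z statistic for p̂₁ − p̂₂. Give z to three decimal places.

z = 0.505

p̂₁ = 233/277 = 0.84116, p̂₂ = 53/65 = 0.81538.
Pooled p̂ = (233+53)/(277+65) = 286/342 = 0.83626.
SE = √(p̂(1−p̂)(1/n₁+1/n₂)) = √(0.83626·0.16374·0.0189947) = √(0.00260097) = 0.05100.
z = (0.84116 − 0.81538)/0.05100 = 0.02578/0.05100 = 0.505.
p-value = P(Z < 0.505) ≈ 0.6933.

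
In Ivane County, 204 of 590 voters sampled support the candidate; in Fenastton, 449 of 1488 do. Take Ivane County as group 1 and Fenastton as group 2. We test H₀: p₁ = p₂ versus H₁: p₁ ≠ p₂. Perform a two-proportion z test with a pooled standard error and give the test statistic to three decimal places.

p̂₁ = 204/590 = 0.34576, p̂₂ = 449/1488 = 0.30175.
Pooled p̂ = (204+449)/(590+1488) = 653/2078 = 0.31424.
SE = √(p̂(1−p̂)(1/n₁+1/n₂)) = √(0.31424·0.68576·0.00236696) = √(0.000510067) = 0.02258.
z = (0.34576 − 0.30175)/0.02258 = 0.04401/0.02258 = 1.949.
Two-sided p-value ≈ 2·Φ(−1.949) = 0.0513.

z = 1.949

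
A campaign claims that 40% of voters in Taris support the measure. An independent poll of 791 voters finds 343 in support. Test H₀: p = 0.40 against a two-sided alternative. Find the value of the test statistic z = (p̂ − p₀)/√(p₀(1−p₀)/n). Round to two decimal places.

z = 1.93

p̂ = 343/791 ≈ 0.4336.
Standard error under H₀: √(0.4×0.6/791) = 0.0174.
z = (0.4336 − 0.4)/0.0174 = 0.0336/0.0174 = 1.93.
Two-sided p-value ≈ 2·Φ(−1.931) = 0.0535.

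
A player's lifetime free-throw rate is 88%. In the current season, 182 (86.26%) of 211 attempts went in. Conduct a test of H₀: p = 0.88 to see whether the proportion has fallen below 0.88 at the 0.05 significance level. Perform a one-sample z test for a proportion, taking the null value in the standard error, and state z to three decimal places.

p̂ = 182/211 = 0.86256.
Under H₀, SE = √(0.88·0.12/211) = √(0.000500474) = 0.02237.
z = (0.86256 − 0.88)/0.02237 = -0.01744/0.02237 = -0.780.
p-value = P(Z < -0.780) ≈ 0.2178; since p > α = 0.05, fail to reject H₀.

z = -0.780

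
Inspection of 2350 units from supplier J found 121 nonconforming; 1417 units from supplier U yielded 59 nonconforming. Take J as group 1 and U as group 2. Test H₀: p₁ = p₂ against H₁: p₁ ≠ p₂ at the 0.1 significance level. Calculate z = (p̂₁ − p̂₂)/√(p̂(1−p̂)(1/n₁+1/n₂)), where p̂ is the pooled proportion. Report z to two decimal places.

p̂₁ = 121/2350 ≈ 0.05149, p̂₂ = 59/1417 ≈ 0.04164.
Pooled p̂ = (121+59)/(2350+1417) = 180/3767 = 0.04778.
SE = √(0.0455001 × 0.00113125) = 0.00717.
z = (0.05149 − 0.04164)/0.00717 = 0.00985/0.00717 = 1.37.
Two-sided p-value ≈ 2·Φ(−1.373) = 0.1697, so at α = 0.1 we fail to reject H₀.

z = 1.37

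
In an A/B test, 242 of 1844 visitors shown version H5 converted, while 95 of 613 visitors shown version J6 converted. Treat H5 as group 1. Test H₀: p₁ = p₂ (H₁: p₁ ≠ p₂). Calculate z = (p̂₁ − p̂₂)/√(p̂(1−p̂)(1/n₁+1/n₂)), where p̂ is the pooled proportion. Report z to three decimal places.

z = -1.480

p̂₁ = 242/1844 ≈ 0.13124, p̂₂ = 95/613 ≈ 0.15498.
Pooled p̂ = (242+95)/(1844+613) = 337/2457 = 0.13716.
SE = √(0.118347 × 0.00217362) = 0.01604.
z = (0.13124 − 0.15498)/0.01604 = -0.02374/0.01604 = -1.480.
Two-sided p-value ≈ 2·Φ(−1.480) = 0.1388.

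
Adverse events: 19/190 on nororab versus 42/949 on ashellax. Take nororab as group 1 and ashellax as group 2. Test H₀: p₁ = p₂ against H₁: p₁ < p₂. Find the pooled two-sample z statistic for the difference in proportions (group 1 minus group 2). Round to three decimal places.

p̂₁ = 19/190 = 0.100000, p̂₂ = 42/949 = 0.044257.
Pooled p̂ = (19+42)/(190+949) = 61/1139 = 0.053556.
SE = √(0.0506875 × 0.0063169) = 0.017894.
z = (0.100000 − 0.044257)/0.017894 = 0.055743/0.017894 = 3.115.
p-value = P(Z < 3.115) ≈ 0.9991.

z = 3.115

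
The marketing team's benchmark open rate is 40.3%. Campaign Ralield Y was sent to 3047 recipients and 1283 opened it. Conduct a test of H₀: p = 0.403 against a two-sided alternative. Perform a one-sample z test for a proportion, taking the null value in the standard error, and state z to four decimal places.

p̂ = 1283/3047 = 0.421070.
SE = √(p₀(1−p₀)/n) = √(0.24059/3047) = 0.008886.
z = (0.421070 − 0.403)/0.008886 = 0.018070/0.008886 = 2.0335.

z = 2.0335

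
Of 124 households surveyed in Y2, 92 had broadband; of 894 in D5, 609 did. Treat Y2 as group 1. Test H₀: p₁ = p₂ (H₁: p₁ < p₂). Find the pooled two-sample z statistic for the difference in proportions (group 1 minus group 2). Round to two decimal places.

z = 1.37

p̂₁ = 92/124 ≈ 0.7419, p̂₂ = 609/894 ≈ 0.6812.
Pooled p̂ = (92+609)/(124+894) = 701/1018 = 0.6886.
SE = √(p̂(1−p̂)(1/n₁+1/n₂)) = √(0.6886·0.3114·0.00918308) = √(0.00196911) = 0.0444.
z = (0.7419 − 0.6812)/0.0444 = 0.0607/0.0444 = 1.37.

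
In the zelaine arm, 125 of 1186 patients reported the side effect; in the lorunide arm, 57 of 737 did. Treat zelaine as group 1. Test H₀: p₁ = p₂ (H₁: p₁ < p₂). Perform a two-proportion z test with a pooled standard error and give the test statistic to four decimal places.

p̂₁ = 125/1186 ≈ 0.1053963, p̂₂ = 57/737 ≈ 0.0773406.
Pooled p̂ = (125+57)/(1186+737) = 182/1923 = 0.0946438.
SE = √(p̂(1−p̂)(1/n₁+1/n₂)) = √(0.0946438·0.9053562·0.00220002) = √(0.000188512) = 0.0137300.
z = (0.1053963 − 0.0773406)/0.0137300 = 0.0280557/0.0137300 = 2.0434.
p-value = P(Z < 2.043) ≈ 0.9795.

z = 2.0434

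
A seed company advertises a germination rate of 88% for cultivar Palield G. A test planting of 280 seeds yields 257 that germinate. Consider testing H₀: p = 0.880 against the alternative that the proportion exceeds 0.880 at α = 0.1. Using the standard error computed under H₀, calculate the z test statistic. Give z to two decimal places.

z = 1.95

p̂ = 257/280 = 0.9179.
Standard error under H₀: √(0.88×0.12/280) = 0.0194.
z = (0.9179 − 0.88)/0.0194 = 0.0379/0.0194 = 1.95.
p-value = P(Z > 1.949) ≈ 0.0256; since p < α = 0.1, reject H₀.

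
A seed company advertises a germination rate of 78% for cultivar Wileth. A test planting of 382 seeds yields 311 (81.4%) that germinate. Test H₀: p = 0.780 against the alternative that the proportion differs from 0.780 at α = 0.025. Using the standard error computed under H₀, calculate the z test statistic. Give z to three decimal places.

p̂ = 311/382 = 0.81414.
Standard error under H₀: √(0.78×0.22/382) = 0.02119.
z = (0.81414 − 0.78)/0.02119 = 0.03414/0.02119 = 1.611.
p-value = 2·P(Z > 1.611) ≈ 0.1073, so at α = 0.025 we fail to reject H₀.

z = 1.611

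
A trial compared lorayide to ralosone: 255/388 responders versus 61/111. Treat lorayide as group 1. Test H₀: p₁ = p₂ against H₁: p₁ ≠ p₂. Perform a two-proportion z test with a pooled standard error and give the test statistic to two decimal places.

p̂₁ = 255/388 ≈ 0.6572, p̂₂ = 61/111 ≈ 0.5495.
Pooled p̂ = (255+61)/(388+111) = 316/499 = 0.6333.
SE = √(0.23224 × 0.0115863) = 0.0519.
z = (0.6572 − 0.5495)/0.0519 = 0.1077/0.0519 = 2.08.
Two-sided p-value ≈ 2·Φ(−2.076) = 0.0379.

z = 2.08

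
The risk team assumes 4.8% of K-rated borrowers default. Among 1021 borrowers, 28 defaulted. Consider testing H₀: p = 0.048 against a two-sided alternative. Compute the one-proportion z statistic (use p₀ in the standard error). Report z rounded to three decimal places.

z = -3.076

p̂ = 28/1021 ≈ 0.02742.
Standard error under H₀: √(0.048×0.952/1021) = 0.00669.
z = (0.02742 − 0.048)/0.00669 = -0.02058/0.00669 = -3.076.
p-value = 2·P(Z > 3.076) ≈ 0.0021.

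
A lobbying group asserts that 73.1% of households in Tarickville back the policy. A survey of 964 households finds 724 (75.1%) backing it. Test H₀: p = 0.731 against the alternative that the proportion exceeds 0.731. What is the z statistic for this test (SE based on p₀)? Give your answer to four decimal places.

p̂ = 724/964 ≈ 0.751037.
SE = √(p₀(1−p₀)/n) = √(0.19664/964) = 0.014282.
z = (0.751037 − 0.731)/0.014282 = 0.020037/0.014282 = 1.4030.

z = 1.4030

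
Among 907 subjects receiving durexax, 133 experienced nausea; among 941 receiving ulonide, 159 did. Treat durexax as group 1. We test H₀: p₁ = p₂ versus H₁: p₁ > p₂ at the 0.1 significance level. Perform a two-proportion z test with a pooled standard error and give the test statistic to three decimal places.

p̂₁ = 133/907 ≈ 0.14664, p̂₂ = 159/941 ≈ 0.16897.
Pooled p̂ = (133+159)/(907+941) = 292/1848 = 0.15801.
SE = √(0.133042 × 0.00216524) = 0.01697.
z = (0.14664 − 0.16897)/0.01697 = -0.02233/0.01697 = -1.316.
p-value = P(Z > -1.316) ≈ 0.9059. With α = 0.1, fail to reject H₀.

z = -1.316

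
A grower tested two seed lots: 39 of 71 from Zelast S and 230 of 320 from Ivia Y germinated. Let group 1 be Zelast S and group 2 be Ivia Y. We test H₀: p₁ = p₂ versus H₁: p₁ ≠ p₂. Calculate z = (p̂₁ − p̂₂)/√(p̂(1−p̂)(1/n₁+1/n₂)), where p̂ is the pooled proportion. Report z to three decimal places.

z = -2.788

p̂₁ = 39/71 = 0.54930, p̂₂ = 230/320 = 0.71875.
Pooled p̂ = (39+230)/(71+320) = 269/391 = 0.68798.
SE = √(p̂(1−p̂)(1/n₁+1/n₂)) = √(0.68798·0.31202·0.0172095) = √(0.00369426) = 0.06078.
z = (0.54930 − 0.71875)/0.06078 = -0.16945/0.06078 = -2.788.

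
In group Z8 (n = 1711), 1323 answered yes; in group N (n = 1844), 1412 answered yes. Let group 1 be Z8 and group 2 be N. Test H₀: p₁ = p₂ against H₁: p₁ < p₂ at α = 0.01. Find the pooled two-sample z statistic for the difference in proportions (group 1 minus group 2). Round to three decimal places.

p̂₁ = 1323/1711 = 0.773232, p̂₂ = 1412/1844 = 0.765727.
Pooled p̂ = (1323+1412)/(1711+1844) = 2735/3555 = 0.769339.
SE = √(p̂(1−p̂)(1/n₁+1/n₂)) = √(0.769339·0.230661·0.00112675) = √(0.00019995) = 0.014140.
z = (0.773232 − 0.765727)/0.014140 = 0.007505/0.014140 = 0.531.
p-value = P(Z < 0.531) ≈ 0.7022, so at α = 0.01 we fail to reject H₀.

z = 0.531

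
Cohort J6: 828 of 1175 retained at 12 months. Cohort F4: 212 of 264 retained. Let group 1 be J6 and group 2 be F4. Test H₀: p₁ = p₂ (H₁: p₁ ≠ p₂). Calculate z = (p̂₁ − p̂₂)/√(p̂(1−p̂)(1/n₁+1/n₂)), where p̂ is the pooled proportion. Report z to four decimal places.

p̂₁ = 828/1175 ≈ 0.7046809, p̂₂ = 212/264 ≈ 0.8030303.
Pooled p̂ = (828+212)/(1175+264) = 1040/1439 = 0.7227241.
SE = √(p̂(1−p̂)(1/n₁+1/n₂)) = √(0.7227241·0.2772759·0.00463894) = √(0.000929616) = 0.0304896.
z = (0.7046809 − 0.8030303)/0.0304896 = -0.0983494/0.0304896 = -3.2257.

z = -3.2257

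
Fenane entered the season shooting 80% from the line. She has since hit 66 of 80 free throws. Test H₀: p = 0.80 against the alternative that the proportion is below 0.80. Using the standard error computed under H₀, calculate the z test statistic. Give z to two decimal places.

z = 0.56

p̂ = 66/80 ≈ 0.8250.
Under H₀, SE = √(0.8·0.2/80) = √(0.002) = 0.0447.
z = (0.8250 − 0.8)/0.0447 = 0.0250/0.0447 = 0.56.
p-value = P(Z < 0.559) ≈ 0.7119.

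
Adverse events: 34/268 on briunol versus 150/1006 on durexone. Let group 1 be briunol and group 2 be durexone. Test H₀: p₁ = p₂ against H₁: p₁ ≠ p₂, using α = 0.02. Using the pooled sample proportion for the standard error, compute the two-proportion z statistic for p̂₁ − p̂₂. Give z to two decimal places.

p̂₁ = 34/268 = 0.1269, p̂₂ = 150/1006 = 0.1491.
Pooled p̂ = (34+150)/(268+1006) = 184/1274 = 0.1444.
SE = √(0.123568 × 0.00472538) = 0.0242.
z = (0.1269 − 0.1491)/0.0242 = -0.0222/0.0242 = -0.92.
Two-sided p-value ≈ 2·Φ(−0.920) = 0.3574; since p > α = 0.02, fail to reject H₀.

z = -0.92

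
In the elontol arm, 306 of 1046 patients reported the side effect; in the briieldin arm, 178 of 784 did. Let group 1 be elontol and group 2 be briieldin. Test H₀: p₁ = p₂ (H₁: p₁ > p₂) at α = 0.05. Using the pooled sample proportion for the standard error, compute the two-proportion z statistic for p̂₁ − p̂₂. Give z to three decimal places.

p̂₁ = 306/1046 ≈ 0.292543, p̂₂ = 178/784 ≈ 0.227041.
Pooled p̂ = (306+178)/(1046+784) = 484/1830 = 0.264481.
SE = √(0.194531 × 0.00223153) = 0.020835.
z = (0.292543 − 0.227041)/0.020835 = 0.065502/0.020835 = 3.144.
p-value = P(Z > 3.144) ≈ 0.0008, so at α = 0.05 we reject H₀.

z = 3.144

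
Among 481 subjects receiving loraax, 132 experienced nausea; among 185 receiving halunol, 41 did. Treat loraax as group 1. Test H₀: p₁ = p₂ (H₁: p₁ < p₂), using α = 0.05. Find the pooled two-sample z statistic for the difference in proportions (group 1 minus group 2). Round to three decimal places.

z = 1.392

p̂₁ = 132/481 ≈ 0.27443, p̂₂ = 41/185 ≈ 0.22162.
Pooled p̂ = (132+41)/(481+185) = 173/666 = 0.25976.
SE = √(0.192285 × 0.00748441) = 0.03794.
z = (0.27443 − 0.22162)/0.03794 = 0.05281/0.03794 = 1.392.
p-value = P(Z < 1.392) ≈ 0.9180; since p > α = 0.05, fail to reject H₀.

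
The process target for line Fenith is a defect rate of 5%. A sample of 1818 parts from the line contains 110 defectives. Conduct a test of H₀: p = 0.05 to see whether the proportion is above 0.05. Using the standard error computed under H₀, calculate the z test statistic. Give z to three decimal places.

p̂ = 110/1818 ≈ 0.060506.
Standard error under H₀: √(0.05×0.95/1818) = 0.005112.
z = (0.060506 − 0.05)/0.005112 = 0.010506/0.005112 = 2.055.
p-value = P(Z > 2.055) ≈ 0.0199.

z = 2.055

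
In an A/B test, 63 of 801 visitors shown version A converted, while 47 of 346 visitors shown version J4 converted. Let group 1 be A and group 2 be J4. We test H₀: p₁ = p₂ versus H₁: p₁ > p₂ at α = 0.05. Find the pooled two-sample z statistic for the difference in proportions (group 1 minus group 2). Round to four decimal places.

p̂₁ = 63/801 = 0.0786517, p̂₂ = 47/346 = 0.1358382.
Pooled p̂ = (63+47)/(801+346) = 110/1147 = 0.0959024.
SE = √(p̂(1−p̂)(1/n₁+1/n₂)) = √(0.0959024·0.9040976·0.00413861) = √(0.000358839) = 0.0189430.
z = (0.0786517 − 0.1358382)/0.0189430 = -0.0571865/0.0189430 = -3.0189.
p-value = P(Z > -3.019) ≈ 0.9987. With α = 0.05, fail to reject H₀.

z = -3.0189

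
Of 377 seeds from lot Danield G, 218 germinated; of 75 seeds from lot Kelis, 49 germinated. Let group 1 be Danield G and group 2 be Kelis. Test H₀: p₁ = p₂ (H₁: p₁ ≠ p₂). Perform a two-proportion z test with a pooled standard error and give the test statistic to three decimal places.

p̂₁ = 218/377 ≈ 0.57825, p̂₂ = 49/75 ≈ 0.65333.
Pooled p̂ = (218+49)/(377+75) = 267/452 = 0.59071.
SE = √(0.241772 × 0.0159859) = 0.06217.
z = (0.57825 − 0.65333)/0.06217 = -0.07508/0.06217 = -1.208.

z = -1.208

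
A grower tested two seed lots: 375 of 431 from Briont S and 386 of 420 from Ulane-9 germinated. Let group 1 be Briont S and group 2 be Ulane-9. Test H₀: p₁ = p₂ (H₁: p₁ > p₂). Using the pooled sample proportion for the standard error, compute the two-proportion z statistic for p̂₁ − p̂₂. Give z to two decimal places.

z = -2.32

p̂₁ = 375/431 = 0.8701, p̂₂ = 386/420 = 0.9190.
Pooled p̂ = (375+386)/(431+420) = 761/851 = 0.8942.
SE = √(0.0945732 × 0.00470114) = 0.0211.
z = (0.8701 − 0.9190)/0.0211 = -0.0489/0.0211 = -2.32.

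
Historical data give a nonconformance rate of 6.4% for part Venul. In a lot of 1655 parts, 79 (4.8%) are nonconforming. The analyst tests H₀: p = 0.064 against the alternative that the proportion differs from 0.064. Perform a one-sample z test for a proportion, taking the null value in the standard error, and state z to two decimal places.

z = -2.70

p̂ = 79/1655 ≈ 0.04773.
Standard error under H₀: √(0.064×0.936/1655) = 0.00602.
z = (0.04773 − 0.064)/0.00602 = -0.01627/0.00602 = -2.70.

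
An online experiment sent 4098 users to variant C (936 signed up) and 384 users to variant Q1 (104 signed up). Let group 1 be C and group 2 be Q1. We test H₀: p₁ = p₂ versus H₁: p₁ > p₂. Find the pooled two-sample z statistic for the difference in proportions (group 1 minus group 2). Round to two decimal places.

z = -1.88

p̂₁ = 936/4098 ≈ 0.2284, p̂₂ = 104/384 ≈ 0.2708.
Pooled p̂ = (936+104)/(4098+384) = 1040/4482 = 0.2320.
SE = √(p̂(1−p̂)(1/n₁+1/n₂)) = √(0.2320·0.7680·0.00284819) = √(0.000507539) = 0.0225.
z = (0.2284 − 0.2708)/0.0225 = -0.0424/0.0225 = -1.88.
p-value = P(Z > -1.883) ≈ 0.9702.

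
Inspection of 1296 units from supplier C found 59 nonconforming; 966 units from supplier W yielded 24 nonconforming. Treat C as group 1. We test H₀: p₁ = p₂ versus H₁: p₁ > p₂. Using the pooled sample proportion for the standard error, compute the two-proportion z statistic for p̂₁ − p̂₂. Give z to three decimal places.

p̂₁ = 59/1296 ≈ 0.04552, p̂₂ = 24/966 ≈ 0.02484.
Pooled p̂ = (59+24)/(1296+966) = 83/2262 = 0.03669.
SE = √(p̂(1−p̂)(1/n₁+1/n₂)) = √(0.03669·0.96331·0.0018068) = √(6.38647e-05) = 0.00799.
z = (0.04552 − 0.02484)/0.00799 = 0.02068/0.00799 = 2.588.

z = 2.588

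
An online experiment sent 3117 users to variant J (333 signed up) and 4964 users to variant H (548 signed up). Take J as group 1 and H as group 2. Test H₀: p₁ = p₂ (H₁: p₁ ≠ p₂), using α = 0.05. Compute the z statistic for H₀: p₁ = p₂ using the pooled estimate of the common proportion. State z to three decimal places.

z = -0.500

p̂₁ = 333/3117 = 0.10683, p̂₂ = 548/4964 = 0.11039.
Pooled p̂ = (333+548)/(3117+4964) = 881/8081 = 0.10902.
SE = √(0.0971355 × 0.000522272) = 0.00712.
z = (0.10683 − 0.11039)/0.00712 = -0.00356/0.00712 = -0.500.
Two-sided p-value ≈ 2·Φ(−0.500) = 0.6171, so at α = 0.05 we fail to reject H₀.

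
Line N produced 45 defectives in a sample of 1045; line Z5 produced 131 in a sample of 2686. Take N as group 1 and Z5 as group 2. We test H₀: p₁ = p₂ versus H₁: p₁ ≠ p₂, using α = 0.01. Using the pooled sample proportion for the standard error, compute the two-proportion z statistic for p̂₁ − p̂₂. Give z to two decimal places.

z = -0.74

p̂₁ = 45/1045 ≈ 0.0431, p̂₂ = 131/2686 ≈ 0.0488.
Pooled p̂ = (45+131)/(1045+2686) = 176/3731 = 0.0472.
SE = √(0.0449471 × 0.00132924) = 0.0077.
z = (0.0431 − 0.0488)/0.0077 = -0.0057/0.0077 = -0.74.
p-value = 2·P(Z > 0.739) ≈ 0.4601; since p > α = 0.01, fail to reject H₀.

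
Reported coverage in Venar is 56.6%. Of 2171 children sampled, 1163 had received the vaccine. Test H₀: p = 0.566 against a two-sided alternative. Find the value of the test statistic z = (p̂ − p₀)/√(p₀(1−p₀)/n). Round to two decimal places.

p̂ = 1163/2171 = 0.53570.
SE = √(p₀(1−p₀)/n) = √(0.24564/2171) = 0.01064.
z = (0.53570 − 0.566)/0.01064 = -0.03030/0.01064 = -2.85.
Two-sided p-value ≈ 2·Φ(−2.849) = 0.0044.

z = -2.85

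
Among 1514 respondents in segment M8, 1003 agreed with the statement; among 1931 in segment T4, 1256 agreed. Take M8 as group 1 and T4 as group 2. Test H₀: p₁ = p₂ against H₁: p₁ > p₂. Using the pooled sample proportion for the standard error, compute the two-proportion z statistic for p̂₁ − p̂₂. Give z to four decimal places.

p̂₁ = 1003/1514 ≈ 0.662483, p̂₂ = 1256/1931 ≈ 0.650440.
Pooled p̂ = (1003+1256)/(1514+1931) = 2259/3445 = 0.655733.
SE = √(p̂(1−p̂)(1/n₁+1/n₂)) = √(0.655733·0.344267·0.00117837) = √(0.000266013) = 0.016310.
z = (0.662483 − 0.650440)/0.016310 = 0.012043/0.016310 = 0.7384.

z = 0.7384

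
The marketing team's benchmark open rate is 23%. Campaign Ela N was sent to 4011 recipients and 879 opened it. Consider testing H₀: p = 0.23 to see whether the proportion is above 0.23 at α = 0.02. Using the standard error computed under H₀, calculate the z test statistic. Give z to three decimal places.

z = -1.633

p̂ = 879/4011 ≈ 0.219147.
Under H₀, SE = √(0.23·0.77/4011) = √(4.41536e-05) = 0.006645.
z = (0.219147 − 0.23)/0.006645 = -0.010853/0.006645 = -1.633.
p-value = P(Z > -1.633) ≈ 0.9488; since p > α = 0.02, fail to reject H₀.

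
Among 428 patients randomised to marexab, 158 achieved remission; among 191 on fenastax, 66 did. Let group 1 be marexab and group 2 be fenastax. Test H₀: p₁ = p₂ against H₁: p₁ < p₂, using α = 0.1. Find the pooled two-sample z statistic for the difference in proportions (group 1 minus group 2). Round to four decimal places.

p̂₁ = 158/428 ≈ 0.369159, p̂₂ = 66/191 ≈ 0.345550.
Pooled p̂ = (158+66)/(428+191) = 224/619 = 0.361874.
SE = √(p̂(1−p̂)(1/n₁+1/n₂)) = √(0.361874·0.638126·0.00757205) = √(0.00174855) = 0.041816.
z = (0.369159 − 0.345550)/0.041816 = 0.023609/0.041816 = 0.5646.
p-value = P(Z < 0.565) ≈ 0.7138; since p > α = 0.1, fail to reject H₀.

z = 0.5646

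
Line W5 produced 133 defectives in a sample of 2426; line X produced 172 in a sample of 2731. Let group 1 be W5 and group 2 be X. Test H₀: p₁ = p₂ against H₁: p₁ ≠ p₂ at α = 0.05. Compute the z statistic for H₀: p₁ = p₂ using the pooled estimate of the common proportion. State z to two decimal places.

z = -1.24

p̂₁ = 133/2426 = 0.0548, p̂₂ = 172/2731 = 0.0630.
Pooled p̂ = (133+172)/(2426+2731) = 305/5157 = 0.0591.
SE = √(0.055645 × 0.000778367) = 0.0066.
z = (0.0548 − 0.0630)/0.0066 = -0.0082/0.0066 = -1.24.
p-value = 2·P(Z > 1.240) ≈ 0.2151; since p > α = 0.05, fail to reject H₀.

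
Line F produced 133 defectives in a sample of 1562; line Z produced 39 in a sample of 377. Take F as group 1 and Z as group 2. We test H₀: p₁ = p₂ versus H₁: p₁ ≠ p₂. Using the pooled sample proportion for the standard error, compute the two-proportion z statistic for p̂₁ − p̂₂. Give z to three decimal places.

p̂₁ = 133/1562 = 0.08515, p̂₂ = 39/377 = 0.10345.
Pooled p̂ = (133+39)/(1562+377) = 172/1939 = 0.08871.
SE = √(p̂(1−p̂)(1/n₁+1/n₂)) = √(0.08871·0.91129·0.00329272) = √(0.000266173) = 0.01631.
z = (0.08515 − 0.10345)/0.01631 = -0.01830/0.01631 = -1.122.
Two-sided p-value ≈ 2·Φ(−1.122) = 0.2620.

z = -1.122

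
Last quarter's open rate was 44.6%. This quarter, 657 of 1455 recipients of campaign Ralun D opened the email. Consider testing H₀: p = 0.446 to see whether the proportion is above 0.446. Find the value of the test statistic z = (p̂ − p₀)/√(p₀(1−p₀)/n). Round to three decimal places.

p̂ = 657/1455 = 0.45155.
Under H₀, SE = √(0.446·0.554/1455) = √(0.000169817) = 0.01303.
z = (0.45155 − 0.446)/0.01303 = 0.00555/0.01303 = 0.426.

z = 0.426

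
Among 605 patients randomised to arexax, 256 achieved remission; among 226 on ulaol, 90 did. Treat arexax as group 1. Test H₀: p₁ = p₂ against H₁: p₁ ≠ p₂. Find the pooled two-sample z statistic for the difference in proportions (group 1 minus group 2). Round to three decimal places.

p̂₁ = 256/605 ≈ 0.42314, p̂₂ = 90/226 ≈ 0.39823.
Pooled p̂ = (256+90)/(605+226) = 346/831 = 0.41637.
SE = √(p̂(1−p̂)(1/n₁+1/n₂)) = √(0.41637·0.58363·0.00607767) = √(0.00147691) = 0.03843.
z = (0.42314 − 0.39823)/0.03843 = 0.02491/0.03843 = 0.648.
p-value = 2·P(Z > 0.648) ≈ 0.5169.

z = 0.648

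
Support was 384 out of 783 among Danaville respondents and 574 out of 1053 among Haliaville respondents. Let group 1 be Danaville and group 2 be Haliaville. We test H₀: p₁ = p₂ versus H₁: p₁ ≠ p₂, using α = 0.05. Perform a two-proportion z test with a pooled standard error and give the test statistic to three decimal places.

p̂₁ = 384/783 = 0.49042, p̂₂ = 574/1053 = 0.54511.
Pooled p̂ = (384+574)/(783+1053) = 958/1836 = 0.52179.
SE = √(0.249525 × 0.00222681) = 0.02357.
z = (0.49042 − 0.54511)/0.02357 = -0.05469/0.02357 = -2.320.
Two-sided p-value ≈ 2·Φ(−2.320) = 0.0203, so at α = 0.05 we reject H₀.

z = -2.320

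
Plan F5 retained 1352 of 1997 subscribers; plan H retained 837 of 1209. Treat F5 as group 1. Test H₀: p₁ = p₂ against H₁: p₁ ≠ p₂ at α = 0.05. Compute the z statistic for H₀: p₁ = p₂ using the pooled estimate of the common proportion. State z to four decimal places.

z = -0.9017

p̂₁ = 1352/1997 = 0.677016, p̂₂ = 837/1209 = 0.692308.
Pooled p̂ = (1352+837)/(1997+1209) = 2189/3206 = 0.682782.
SE = √(0.216591 × 0.00132788) = 0.016959.
z = (0.677016 − 0.692308)/0.016959 = -0.015292/0.016959 = -0.9017.
p-value = 2·P(Z > 0.902) ≈ 0.3672; since p > α = 0.05, fail to reject H₀.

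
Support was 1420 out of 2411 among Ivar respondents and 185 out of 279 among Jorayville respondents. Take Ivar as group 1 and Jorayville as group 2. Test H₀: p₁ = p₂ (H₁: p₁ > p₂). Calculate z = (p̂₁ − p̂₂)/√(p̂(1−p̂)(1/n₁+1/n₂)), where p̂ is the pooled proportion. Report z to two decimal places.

z = -2.39

p̂₁ = 1420/2411 ≈ 0.5890, p̂₂ = 185/279 ≈ 0.6631.
Pooled p̂ = (1420+185)/(2411+279) = 1605/2690 = 0.5967.
SE = √(0.240658 × 0.003999) = 0.0310.
z = (0.5890 − 0.6631)/0.0310 = -0.0741/0.0310 = -2.39.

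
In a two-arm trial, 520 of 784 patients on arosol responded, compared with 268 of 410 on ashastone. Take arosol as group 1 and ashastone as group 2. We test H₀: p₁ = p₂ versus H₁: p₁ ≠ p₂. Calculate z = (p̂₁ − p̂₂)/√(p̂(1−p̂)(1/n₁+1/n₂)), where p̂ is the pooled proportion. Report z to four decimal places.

p̂₁ = 520/784 = 0.663265, p̂₂ = 268/410 = 0.653659.
Pooled p̂ = (520+268)/(784+410) = 788/1194 = 0.659966.
SE = √(p̂(1−p̂)(1/n₁+1/n₂)) = √(0.659966·0.340034·0.00371453) = √(0.000833581) = 0.028872.
z = (0.663265 − 0.653659)/0.028872 = 0.009606/0.028872 = 0.3327.

z = 0.3327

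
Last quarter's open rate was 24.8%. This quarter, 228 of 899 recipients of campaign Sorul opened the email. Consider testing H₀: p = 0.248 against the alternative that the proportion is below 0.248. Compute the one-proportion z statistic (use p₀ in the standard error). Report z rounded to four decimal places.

p̂ = 228/899 ≈ 0.2536151.
Standard error under H₀: √(0.248×0.752/899) = 0.0144031.
z = (0.2536151 − 0.248)/0.0144031 = 0.0056151/0.0144031 = 0.3899.
p-value = P(Z < 0.390) ≈ 0.6517.

z = 0.3899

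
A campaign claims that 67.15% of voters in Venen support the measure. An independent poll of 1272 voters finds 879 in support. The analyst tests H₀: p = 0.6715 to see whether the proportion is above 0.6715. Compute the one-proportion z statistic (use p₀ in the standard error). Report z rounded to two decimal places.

z = 1.48

p̂ = 879/1272 ≈ 0.6910.
Under H₀, SE = √(0.6715·0.3285/1272) = √(0.000173418) = 0.0132.
z = (0.6910 − 0.6715)/0.0132 = 0.0195/0.0132 = 1.48.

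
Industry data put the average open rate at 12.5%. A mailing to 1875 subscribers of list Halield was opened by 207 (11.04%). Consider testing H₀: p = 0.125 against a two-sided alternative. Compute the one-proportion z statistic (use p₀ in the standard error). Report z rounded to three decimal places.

z = -1.912

p̂ = 207/1875 ≈ 0.1104000.
Under H₀, SE = √(0.125·0.875/1875) = √(5.83333e-05) = 0.0076376.
z = (0.1104000 − 0.125)/0.0076376 = -0.0146000/0.0076376 = -1.912.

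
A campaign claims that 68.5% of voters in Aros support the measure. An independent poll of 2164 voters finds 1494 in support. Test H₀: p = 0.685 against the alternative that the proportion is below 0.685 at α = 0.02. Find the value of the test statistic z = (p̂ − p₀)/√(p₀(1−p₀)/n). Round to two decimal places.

z = 0.54

p̂ = 1494/2164 = 0.6904.
Under H₀, SE = √(0.685·0.315/2164) = √(9.97112e-05) = 0.0100.
z = (0.6904 − 0.685)/0.0100 = 0.0054/0.0100 = 0.54.
p-value = P(Z < 0.540) ≈ 0.7053. With α = 0.02, fail to reject H₀.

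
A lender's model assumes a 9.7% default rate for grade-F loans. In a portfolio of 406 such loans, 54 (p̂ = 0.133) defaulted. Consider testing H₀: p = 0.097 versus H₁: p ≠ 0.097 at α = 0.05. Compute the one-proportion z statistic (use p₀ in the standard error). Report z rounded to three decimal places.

p̂ = 54/406 = 0.13300.
Under H₀, SE = √(0.097·0.903/406) = √(0.000215741) = 0.01469.
z = (0.13300 − 0.097)/0.01469 = 0.03600/0.01469 = 2.451.
p-value = 2·P(Z > 2.451) ≈ 0.0142, so at α = 0.05 we reject H₀.

z = 2.451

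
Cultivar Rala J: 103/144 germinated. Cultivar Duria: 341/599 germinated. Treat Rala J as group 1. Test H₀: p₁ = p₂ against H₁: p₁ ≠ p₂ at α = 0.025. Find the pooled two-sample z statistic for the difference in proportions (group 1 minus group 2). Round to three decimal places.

p̂₁ = 103/144 = 0.71528, p̂₂ = 341/599 = 0.56928.
Pooled p̂ = (103+341)/(144+599) = 444/743 = 0.59758.
SE = √(p̂(1−p̂)(1/n₁+1/n₂)) = √(0.59758·0.40242·0.00861389) = √(0.00207146) = 0.04551.
z = (0.71528 − 0.56928)/0.04551 = 0.14600/0.04551 = 3.208.
Two-sided p-value ≈ 2·Φ(−3.208) = 0.0013, so at α = 0.025 we reject H₀.

z = 3.208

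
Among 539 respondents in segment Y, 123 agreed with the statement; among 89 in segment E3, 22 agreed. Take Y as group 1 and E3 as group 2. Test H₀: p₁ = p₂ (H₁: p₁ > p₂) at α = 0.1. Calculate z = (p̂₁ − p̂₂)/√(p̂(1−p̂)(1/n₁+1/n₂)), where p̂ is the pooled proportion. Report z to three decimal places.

p̂₁ = 123/539 = 0.22820, p̂₂ = 22/89 = 0.24719.
Pooled p̂ = (123+22)/(539+89) = 145/628 = 0.23089.
SE = √(p̂(1−p̂)(1/n₁+1/n₂)) = √(0.23089·0.76911·0.0130912) = √(0.00232475) = 0.04822.
z = (0.22820 − 0.24719)/0.04822 = -0.01899/0.04822 = -0.394.
p-value = P(Z > -0.394) ≈ 0.6532. With α = 0.1, fail to reject H₀.

z = -0.394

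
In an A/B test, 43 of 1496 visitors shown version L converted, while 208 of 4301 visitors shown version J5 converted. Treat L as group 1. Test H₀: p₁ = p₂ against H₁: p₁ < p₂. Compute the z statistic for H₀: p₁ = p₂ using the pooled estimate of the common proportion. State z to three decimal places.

z = -3.211

p̂₁ = 43/1496 ≈ 0.02874, p̂₂ = 208/4301 ≈ 0.04836.
Pooled p̂ = (43+208)/(1496+4301) = 251/5797 = 0.04330.
SE = √(0.0414235 × 0.000900953) = 0.00611.
z = (0.02874 − 0.04836)/0.00611 = -0.01962/0.00611 = -3.211.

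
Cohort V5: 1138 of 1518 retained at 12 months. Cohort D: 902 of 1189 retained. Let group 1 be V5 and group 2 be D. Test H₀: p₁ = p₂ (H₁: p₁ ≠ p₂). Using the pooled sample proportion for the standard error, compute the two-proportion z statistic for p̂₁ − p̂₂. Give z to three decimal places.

z = -0.536

p̂₁ = 1138/1518 = 0.74967, p̂₂ = 902/1189 = 0.75862.
Pooled p̂ = (1138+902)/(1518+1189) = 2040/2707 = 0.75360.
SE = √(p̂(1−p̂)(1/n₁+1/n₂)) = √(0.75360·0.24640·0.0014998) = √(0.000278493) = 0.01669.
z = (0.74967 − 0.75862)/0.01669 = -0.00895/0.01669 = -0.536.
Two-sided p-value ≈ 2·Φ(−0.536) = 0.5917.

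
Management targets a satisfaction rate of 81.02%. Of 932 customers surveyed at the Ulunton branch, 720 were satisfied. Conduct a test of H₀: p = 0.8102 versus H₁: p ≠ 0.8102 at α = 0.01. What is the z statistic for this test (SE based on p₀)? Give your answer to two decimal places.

z = -2.93

p̂ = 720/932 = 0.77253.
Standard error under H₀: √(0.8102×0.1898/932) = 0.01285.
z = (0.77253 − 0.8102)/0.01285 = -0.03767/0.01285 = -2.93.
Two-sided p-value ≈ 2·Φ(−2.932) = 0.0034, so at α = 0.01 we reject H₀.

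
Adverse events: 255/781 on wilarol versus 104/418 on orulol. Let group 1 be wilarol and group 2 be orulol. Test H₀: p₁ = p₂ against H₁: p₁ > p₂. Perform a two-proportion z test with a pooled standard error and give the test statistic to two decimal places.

p̂₁ = 255/781 = 0.32650, p̂₂ = 104/418 = 0.24880.
Pooled p̂ = (255+104)/(781+418) = 359/1199 = 0.29942.
SE = √(0.209766 × 0.00367275) = 0.02776.
z = (0.32650 − 0.24880)/0.02776 = 0.07770/0.02776 = 2.80.

z = 2.80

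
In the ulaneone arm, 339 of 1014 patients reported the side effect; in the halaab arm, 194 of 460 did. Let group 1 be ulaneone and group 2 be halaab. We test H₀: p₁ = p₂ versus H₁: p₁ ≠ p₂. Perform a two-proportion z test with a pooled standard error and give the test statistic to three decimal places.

z = -3.237

p̂₁ = 339/1014 ≈ 0.33432, p̂₂ = 194/460 ≈ 0.42174.
Pooled p̂ = (339+194)/(1014+460) = 533/1474 = 0.36160.
SE = √(p̂(1−p̂)(1/n₁+1/n₂)) = √(0.36160·0.63840·0.00316011) = √(0.000729497) = 0.02701.
z = (0.33432 − 0.42174)/0.02701 = -0.08742/0.02701 = -3.237.
p-value = 2·P(Z > 3.237) ≈ 0.0012.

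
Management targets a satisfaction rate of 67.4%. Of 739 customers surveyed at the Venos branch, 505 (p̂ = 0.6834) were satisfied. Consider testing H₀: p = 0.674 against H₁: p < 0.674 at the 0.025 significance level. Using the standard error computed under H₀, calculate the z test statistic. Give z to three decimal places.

p̂ = 505/739 ≈ 0.68336.
Standard error under H₀: √(0.674×0.326/739) = 0.01724.
z = (0.68336 − 0.674)/0.01724 = 0.00936/0.01724 = 0.543.
p-value = P(Z < 0.543) ≈ 0.7063. With α = 0.025, fail to reject H₀.

z = 0.543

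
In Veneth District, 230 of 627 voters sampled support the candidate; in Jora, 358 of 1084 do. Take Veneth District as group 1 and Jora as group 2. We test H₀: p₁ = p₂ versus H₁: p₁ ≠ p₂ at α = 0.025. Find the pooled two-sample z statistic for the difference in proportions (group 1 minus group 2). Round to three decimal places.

p̂₁ = 230/627 = 0.36683, p̂₂ = 358/1084 = 0.33026.
Pooled p̂ = (230+358)/(627+1084) = 588/1711 = 0.34366.
SE = √(0.225557 × 0.00251741) = 0.02383.
z = (0.36683 − 0.33026)/0.02383 = 0.03657/0.02383 = 1.535.
Two-sided p-value ≈ 2·Φ(−1.535) = 0.1249, so at α = 0.025 we fail to reject H₀.

z = 1.535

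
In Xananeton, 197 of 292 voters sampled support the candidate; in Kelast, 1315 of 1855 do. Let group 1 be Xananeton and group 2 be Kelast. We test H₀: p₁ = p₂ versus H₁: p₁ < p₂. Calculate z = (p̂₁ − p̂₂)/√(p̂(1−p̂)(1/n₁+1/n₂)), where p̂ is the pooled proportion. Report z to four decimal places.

z = -1.1916

p̂₁ = 197/292 ≈ 0.674658, p̂₂ = 1315/1855 ≈ 0.708895.
Pooled p̂ = (197+1315)/(292+1855) = 1512/2147 = 0.704238.
SE = √(0.208287 × 0.00396374) = 0.028733.
z = (0.674658 − 0.708895)/0.028733 = -0.034237/0.028733 = -1.1916.
p-value = P(Z < -1.192) ≈ 0.1167.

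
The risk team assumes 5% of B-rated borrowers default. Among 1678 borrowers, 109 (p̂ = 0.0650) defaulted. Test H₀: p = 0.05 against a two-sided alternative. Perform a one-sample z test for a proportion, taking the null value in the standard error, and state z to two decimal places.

p̂ = 109/1678 ≈ 0.06496.
Standard error under H₀: √(0.05×0.95/1678) = 0.00532.
z = (0.06496 − 0.05)/0.00532 = 0.01496/0.00532 = 2.81.
Two-sided p-value ≈ 2·Φ(−2.811) = 0.0049.

z = 2.81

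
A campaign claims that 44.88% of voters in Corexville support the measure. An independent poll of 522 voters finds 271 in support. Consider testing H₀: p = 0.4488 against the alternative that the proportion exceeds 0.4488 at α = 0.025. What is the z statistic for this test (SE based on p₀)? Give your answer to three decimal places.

p̂ = 271/522 ≈ 0.51916.
Under H₀, SE = √(0.4488·0.5512/522) = √(0.000473905) = 0.02177.
z = (0.51916 − 0.4488)/0.02177 = 0.07036/0.02177 = 3.232.
p-value = P(Z > 3.232) ≈ 0.0006. With α = 0.025, reject H₀.

z = 3.232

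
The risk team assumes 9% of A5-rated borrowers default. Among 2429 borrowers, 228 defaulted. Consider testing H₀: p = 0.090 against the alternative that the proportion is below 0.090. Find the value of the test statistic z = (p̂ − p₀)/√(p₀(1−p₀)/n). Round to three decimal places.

p̂ = 228/2429 ≈ 0.09387.
SE = √(p₀(1−p₀)/n) = √(0.0819/2429) = 0.00581.
z = (0.09387 − 0.09)/0.00581 = 0.00387/0.00581 = 0.666.
p-value = P(Z < 0.666) ≈ 0.7472.

z = 0.666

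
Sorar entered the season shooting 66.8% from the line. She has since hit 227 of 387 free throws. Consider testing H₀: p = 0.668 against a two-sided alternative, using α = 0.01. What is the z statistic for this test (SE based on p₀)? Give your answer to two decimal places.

z = -3.40

p̂ = 227/387 = 0.58656.
SE = √(p₀(1−p₀)/n) = √(0.22178/387) = 0.02394.
z = (0.58656 − 0.668)/0.02394 = -0.08144/0.02394 = -3.40.
Two-sided p-value ≈ 2·Φ(−3.402) = 0.0007; since p < α = 0.01, reject H₀.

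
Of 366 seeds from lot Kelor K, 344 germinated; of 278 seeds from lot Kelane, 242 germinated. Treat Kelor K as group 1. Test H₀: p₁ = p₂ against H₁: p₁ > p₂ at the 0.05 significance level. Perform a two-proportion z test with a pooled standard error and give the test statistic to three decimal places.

z = 3.047

p̂₁ = 344/366 ≈ 0.93989, p̂₂ = 242/278 ≈ 0.87050.
Pooled p̂ = (344+242)/(366+278) = 586/644 = 0.90994.
SE = √(p̂(1−p̂)(1/n₁+1/n₂)) = √(0.90994·0.09006·0.00632936) = √(0.000518697) = 0.02277.
z = (0.93989 − 0.87050)/0.02277 = 0.06939/0.02277 = 3.047.
p-value = P(Z > 3.047) ≈ 0.0012; since p < α = 0.05, reject H₀.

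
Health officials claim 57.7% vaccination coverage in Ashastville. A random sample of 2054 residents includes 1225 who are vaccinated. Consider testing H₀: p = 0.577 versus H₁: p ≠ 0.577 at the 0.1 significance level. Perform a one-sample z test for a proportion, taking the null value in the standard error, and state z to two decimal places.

p̂ = 1225/2054 = 0.5964.
Under H₀, SE = √(0.577·0.423/2054) = √(0.000118827) = 0.0109.
z = (0.5964 − 0.577)/0.0109 = 0.0194/0.0109 = 1.78.
p-value = 2·P(Z > 1.779) ≈ 0.0752; since p < α = 0.1, reject H₀.

z = 1.78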